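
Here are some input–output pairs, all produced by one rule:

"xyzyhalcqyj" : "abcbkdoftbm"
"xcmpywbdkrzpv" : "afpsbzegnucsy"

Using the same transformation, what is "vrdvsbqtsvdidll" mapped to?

yugyvetwvyglgoo

Each output is the input with this applied: shift every letter 3 places forward in the alphabet (wrapping around).
"vrdvsbqtsvdidll" → "yugyvetwvyglgoo".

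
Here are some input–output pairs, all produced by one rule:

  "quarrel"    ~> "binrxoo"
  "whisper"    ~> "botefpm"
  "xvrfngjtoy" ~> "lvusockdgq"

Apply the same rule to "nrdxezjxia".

fxkoaubwgu

The rule is to shift every letter 3 places backward in the alphabet (wrapping around), then move the last 2 characters to the front (rotate right by 2).
Applying that to "nrdxezjxia" gives "fxkoaubwgu".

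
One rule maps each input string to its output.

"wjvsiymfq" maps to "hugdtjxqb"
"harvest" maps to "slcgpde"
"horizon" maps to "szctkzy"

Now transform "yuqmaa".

The pattern: shift every letter 11 places forward in the alphabet (wrapping around).
Doing the same to "yuqmaa": "jfbxll".

jfbxll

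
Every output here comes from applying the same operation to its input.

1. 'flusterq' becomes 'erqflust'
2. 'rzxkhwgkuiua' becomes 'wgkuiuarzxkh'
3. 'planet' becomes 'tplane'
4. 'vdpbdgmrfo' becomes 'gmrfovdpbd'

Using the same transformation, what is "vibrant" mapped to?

ntvibra

Each output is the input with this applied: move the first 2 characters to the end (rotate left by 2), then move the first 3 characters to the end (rotate left by 3).
Working it through for "vibrant": intermediate "brantvi", final "ntvibra".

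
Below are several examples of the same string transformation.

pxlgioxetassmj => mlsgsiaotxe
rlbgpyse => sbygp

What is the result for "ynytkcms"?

The rule is to take characters alternately from the front and the back (1st, last, 2nd, 2nd-last, ...), then delete the first 3 characters.
Applying both steps to "ynytkcms": "ysnmyctk", then "myctk".

myctk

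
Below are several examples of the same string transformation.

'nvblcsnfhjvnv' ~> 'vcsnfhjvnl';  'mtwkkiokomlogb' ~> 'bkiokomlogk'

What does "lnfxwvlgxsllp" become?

Looking at the pairs, the operation is to delete the first 3 characters, then swap the first and last characters.
Applying both steps to "lnfxwvlgxsllp": "xwvlgxsllp", then "pwvlgxsllx".

pwvlgxsllx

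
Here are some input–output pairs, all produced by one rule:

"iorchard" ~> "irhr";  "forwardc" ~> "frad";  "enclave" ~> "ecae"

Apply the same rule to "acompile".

Each output is the input with this applied: keep every other character starting from the first (positions 1st, 3rd, 5th, ...).
"acompile" → "aopl".

aopl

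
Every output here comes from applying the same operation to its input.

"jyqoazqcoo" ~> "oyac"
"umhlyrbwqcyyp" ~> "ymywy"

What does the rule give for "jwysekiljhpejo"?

jwelp

In each case the input is transformed by: move the last 2 characters to the front (rotate right by 2), then keep one character in every 3, starting at position 1 (positions 1st, 4th, 7th, ...).
For "jwysekiljhpejo", step one produces "jojwysekiljhpe"; step two turns that into "jwelp".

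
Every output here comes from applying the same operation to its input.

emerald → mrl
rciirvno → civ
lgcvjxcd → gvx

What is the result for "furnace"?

unc

Each output is the input with this applied: delete the last character, then keep every other character starting from the second (positions 2nd, 4th, 6th, ...).
For "furnace", step one produces "furnac"; step two turns that into "unc".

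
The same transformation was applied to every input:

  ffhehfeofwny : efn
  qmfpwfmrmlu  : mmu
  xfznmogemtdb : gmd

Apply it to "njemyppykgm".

Looking at the pairs, the operation is to keep every other character starting from the first (positions 1st, 3rd, 5th, ...), then keep only the last 3 characters.
For "njemyppykgm", step one produces "neypkm"; step two turns that into "pkm".

pkm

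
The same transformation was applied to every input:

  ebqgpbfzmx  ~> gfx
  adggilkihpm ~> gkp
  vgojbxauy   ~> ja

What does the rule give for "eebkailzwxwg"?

klx

Each output is the input with this applied: delete the first 2 characters, then keep one character in every 3, starting at position 2 (positions 2nd, 5th, 8th, ...).
For "eebkailzwxwg", step one produces "bkailzwxwg"; step two turns that into "klx".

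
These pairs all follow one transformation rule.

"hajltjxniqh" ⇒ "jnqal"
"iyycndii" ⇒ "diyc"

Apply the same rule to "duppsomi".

The transformation: keep every other character starting from the second (positions 2nd, 4th, 6th, ...), then move the first 2 characters to the end (rotate left by 2).
For "duppsomi", step one produces "upoi"; step two turns that into "oiup".

oiup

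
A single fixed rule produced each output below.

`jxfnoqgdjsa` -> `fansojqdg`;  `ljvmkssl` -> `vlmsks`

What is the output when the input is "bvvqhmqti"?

What's happening: delete the first 2 characters, then take characters alternately from the front and the back (1st, last, 2nd, 2nd-last, ...).
On "bvvqhmqti": the first step gives "vqhmqti", and the second then gives "viqthqm".
(Check on "jxfnoqgdjsa": → "fnoqgdjsa" → "fansojqdg" ✓)

viqthqm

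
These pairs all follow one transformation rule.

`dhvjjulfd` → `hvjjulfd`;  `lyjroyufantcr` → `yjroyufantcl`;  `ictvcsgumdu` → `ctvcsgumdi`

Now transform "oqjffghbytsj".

qjffghbytso

What's happening: delete the last character, then move the first character to the end.
Applying both steps to "oqjffghbytsj": "oqjffghbyts", then "qjffghbytso".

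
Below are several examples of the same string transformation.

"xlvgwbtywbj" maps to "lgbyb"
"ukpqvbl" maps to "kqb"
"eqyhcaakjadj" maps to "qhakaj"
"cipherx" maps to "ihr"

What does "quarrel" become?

The rule is to keep every other character starting from the second (positions 2nd, 4th, 6th, ...).
On "quarrel" that produces "ure".

ure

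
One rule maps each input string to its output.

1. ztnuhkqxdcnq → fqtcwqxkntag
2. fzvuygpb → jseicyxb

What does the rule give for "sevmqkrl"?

nuovhypt

The transformation: move the last 3 characters to the front (rotate right by 3), then shift every letter 3 places forward in the alphabet (wrapping around).
Working it through for "sevmqkrl": intermediate "krlsevmq", final "nuovhypt".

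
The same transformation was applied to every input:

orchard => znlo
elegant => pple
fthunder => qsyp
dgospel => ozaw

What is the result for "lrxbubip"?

The rule is to keep every other character starting from the first (positions 1st, 3rd, 5th, ...), then shift every letter 11 places forward in the alphabet (wrapping around).
Starting from "lrxbubip": after the first operation, "lxui"; after the second, "wift".

wift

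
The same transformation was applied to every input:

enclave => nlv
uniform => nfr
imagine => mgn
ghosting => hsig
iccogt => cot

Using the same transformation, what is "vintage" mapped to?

Looking at the pairs, the operation is to keep every other character starting from the second (positions 2nd, 4th, 6th, ...).
"vintage" → "itg".

itg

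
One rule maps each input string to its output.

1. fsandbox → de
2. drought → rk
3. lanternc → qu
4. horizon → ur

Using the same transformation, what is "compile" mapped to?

The pattern: shift every letter 3 places forward in the alphabet (wrapping around), then keep one character in every 3, starting at position 3 (positions 3rd, 6th, 9th, ...).
Applying both steps to "compile": "frpsloh", then "po".

po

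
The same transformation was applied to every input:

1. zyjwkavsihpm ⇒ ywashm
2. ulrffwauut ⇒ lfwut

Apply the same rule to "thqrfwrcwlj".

hrwcl

In each case the input is transformed by: keep every other character starting from the second (positions 2nd, 4th, 6th, ...).
So "thqrfwrcwlj" becomes "hrwcl".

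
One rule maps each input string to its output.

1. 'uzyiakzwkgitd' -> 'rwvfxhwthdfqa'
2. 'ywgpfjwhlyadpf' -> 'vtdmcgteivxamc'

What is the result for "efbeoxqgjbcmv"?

bcyblundgyzjs

The rule is to shift every letter 3 places backward in the alphabet (wrapping around).
On "efbeoxqgjbcmv" that produces "bcyblundgyzjs".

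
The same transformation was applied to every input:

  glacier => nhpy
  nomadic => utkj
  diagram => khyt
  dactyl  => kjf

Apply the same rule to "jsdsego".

Looking at the pairs, the operation is to keep every other character starting from the first (positions 1st, 3rd, 5th, ...), then shift every letter 7 places forward in the alphabet (wrapping around).
For "jsdsego" the result is "qklv".

qklv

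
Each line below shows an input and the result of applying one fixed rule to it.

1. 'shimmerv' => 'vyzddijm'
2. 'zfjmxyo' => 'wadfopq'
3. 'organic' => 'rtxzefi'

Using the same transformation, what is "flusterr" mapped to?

vwciijkl

In each case the input is transformed by: sort the characters into alphabetical order, then shift every letter 9 places backward in the alphabet (wrapping around).
Working it through for "flusterr": intermediate "eflrrstu", final "vwciijkl".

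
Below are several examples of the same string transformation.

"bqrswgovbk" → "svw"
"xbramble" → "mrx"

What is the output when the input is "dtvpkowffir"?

Looking at the pairs, the operation is to sort the characters into alphabetical order, then keep only the last 3 characters.
Working it through for "dtvpkowffir": intermediate "dffikoprtvw", final "tvw".

tvw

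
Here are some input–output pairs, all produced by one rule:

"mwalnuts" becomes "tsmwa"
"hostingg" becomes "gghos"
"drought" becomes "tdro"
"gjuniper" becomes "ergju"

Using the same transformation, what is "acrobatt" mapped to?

ttacr

What's happening: move the first 3 characters to the end (rotate left by 3), then delete the first 3 characters.
Working it through for "acrobatt": intermediate "obattacr", final "ttacr".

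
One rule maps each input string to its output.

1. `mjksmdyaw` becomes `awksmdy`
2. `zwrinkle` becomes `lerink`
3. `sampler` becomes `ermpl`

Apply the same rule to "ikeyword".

rdeywo

Each output is the input with this applied: delete the first 2 characters, then move the last 2 characters to the front (rotate right by 2).
Applying both steps to "ikeyword": "eyword", then "rdeywo".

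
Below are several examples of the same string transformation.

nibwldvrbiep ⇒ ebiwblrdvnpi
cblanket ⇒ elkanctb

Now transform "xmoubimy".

moiubxym

Rule — take characters alternately from the front and the back (1st, last, 2nd, 2nd-last, ...), then move the first 3 characters to the end (rotate left by 3).
"xmoubimy" → "xymmoiub" → "moiubxym".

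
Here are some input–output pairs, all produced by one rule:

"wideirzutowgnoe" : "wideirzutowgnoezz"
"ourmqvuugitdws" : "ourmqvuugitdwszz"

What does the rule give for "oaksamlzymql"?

oaksamlzymqlzz

What's happening: append "zz".
Applying that to "oaksamlzymql" gives "oaksamlzymqlzz".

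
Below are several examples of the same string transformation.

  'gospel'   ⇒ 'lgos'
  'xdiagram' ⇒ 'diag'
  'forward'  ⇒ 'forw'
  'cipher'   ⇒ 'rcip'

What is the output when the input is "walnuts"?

waln

Rule — move the last 3 characters to the front (rotate right by 3), then keep only the last 4 characters.
Applying that to "walnuts" gives "waln".
(Check on "cipher": → "hercip" → "rcip" ✓)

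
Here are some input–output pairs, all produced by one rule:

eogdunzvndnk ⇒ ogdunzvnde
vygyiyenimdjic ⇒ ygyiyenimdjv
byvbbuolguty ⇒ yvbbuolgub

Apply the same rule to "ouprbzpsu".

The rule is to delete the last 2 characters, then move the first character to the end.
"ouprbzpsu" → "ouprbzp" → "uprbzpo".
(Check on "vygyiyenimdjic": → "vygyiyenimdj" → "ygyiyenimdjv" ✓)

uprbzpo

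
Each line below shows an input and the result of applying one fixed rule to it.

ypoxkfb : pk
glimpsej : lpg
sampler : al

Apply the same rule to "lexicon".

The rule is to swap the first and last characters, then keep one character in every 3, starting at position 2 (positions 2nd, 5th, 8th, ...).
Doing the same to "lexicon": "ec".

ec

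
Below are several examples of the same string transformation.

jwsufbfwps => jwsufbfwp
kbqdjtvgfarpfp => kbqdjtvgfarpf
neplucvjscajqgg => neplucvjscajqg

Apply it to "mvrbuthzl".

The transformation: delete the last character.
So "mvrbuthzl" becomes "mvrbuthz".

mvrbuthz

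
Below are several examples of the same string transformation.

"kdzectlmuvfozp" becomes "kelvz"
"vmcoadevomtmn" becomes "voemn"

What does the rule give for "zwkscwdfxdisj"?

zsddj

Looking at the pairs, the operation is to keep one character in every 3, starting at position 1 (positions 1st, 4th, 7th, ...).
On "zwkscwdfxdisj" that produces "zsddj".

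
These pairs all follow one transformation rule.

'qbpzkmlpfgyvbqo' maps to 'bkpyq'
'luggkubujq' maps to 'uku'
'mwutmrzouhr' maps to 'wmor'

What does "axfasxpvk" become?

The rule is to keep one character in every 3, starting at position 2 (positions 2nd, 5th, 8th, ...).
For "axfasxpvk" the result is "xsv".

xsv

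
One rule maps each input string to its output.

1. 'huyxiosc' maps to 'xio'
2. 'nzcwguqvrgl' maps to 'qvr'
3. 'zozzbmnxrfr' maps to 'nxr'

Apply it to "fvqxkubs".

In each case the input is transformed by: move the last 2 characters to the front (rotate right by 2), then keep only the last 3 characters.
Applying both steps to "fvqxkubs": "bsfvqxku", then "xku".
(Check on "zozzbmnxrfr": → "frzozzbmnxr" → "nxr" ✓)

xku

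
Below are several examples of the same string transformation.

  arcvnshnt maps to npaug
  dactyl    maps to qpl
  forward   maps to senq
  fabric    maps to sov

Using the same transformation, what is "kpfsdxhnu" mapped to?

xsquh

The rule is to shift every letter 13 places forward in the alphabet (wrapping around) — i.e. ROT13, then keep every other character starting from the first (positions 1st, 3rd, 5th, ...).
Applying that to "kpfsdxhnu" gives "xsquh".
(Check on "forward": → "sbejneq" → "senq" ✓)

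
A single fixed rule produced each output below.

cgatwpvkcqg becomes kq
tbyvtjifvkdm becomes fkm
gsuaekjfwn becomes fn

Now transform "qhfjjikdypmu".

Looking at the pairs, the operation is to keep every other character starting from the second (positions 2nd, 4th, 6th, ...), then delete the first 3 characters.
"qhfjjikdypmu" → "hjidpu" → "dpu".
(Check on "gsuaekjfwn": → "sakfn" → "fn" ✓)

dpu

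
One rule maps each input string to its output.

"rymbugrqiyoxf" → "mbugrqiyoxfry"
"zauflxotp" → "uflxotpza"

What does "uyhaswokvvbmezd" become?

The pattern: move the first 2 characters to the end (rotate left by 2).
"uyhaswokvvbmezd" → "haswokvvbmezduy".

haswokvvbmezduy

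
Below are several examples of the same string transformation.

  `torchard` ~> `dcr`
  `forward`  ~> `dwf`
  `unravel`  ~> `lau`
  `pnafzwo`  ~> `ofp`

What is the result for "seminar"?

ris

Looking at the pairs, the operation is to swap the first and last characters, then keep one character in every 3, starting at position 1 (positions 1st, 4th, 7th, ...).
So "seminar" becomes "ris".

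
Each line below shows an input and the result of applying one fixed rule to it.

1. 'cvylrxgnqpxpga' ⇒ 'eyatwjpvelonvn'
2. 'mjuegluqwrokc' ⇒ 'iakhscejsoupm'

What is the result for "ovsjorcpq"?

Rule — shift every letter 2 places backward in the alphabet (wrapping around), then move the last 2 characters to the front (rotate right by 2).
For "ovsjorcpq", step one produces "mtqhmpano"; step two turns that into "nomtqhmpa".
(Check on "mjuegluqwrokc": → "khscejsoupmia" → "iakhscejsoupm" ✓)

nomtqhmpa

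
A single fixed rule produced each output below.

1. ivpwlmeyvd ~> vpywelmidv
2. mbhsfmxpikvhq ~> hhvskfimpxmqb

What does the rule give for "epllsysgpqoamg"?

mlalosqypsgegp

The rule is to take characters alternately from the front and the back (1st, last, 2nd, 2nd-last, ...), then move the first 3 characters to the end (rotate left by 3).
On "epllsysgpqoamg": the first step gives "egpmlalosqypsg", and the second then gives "mlalosqypsgegp".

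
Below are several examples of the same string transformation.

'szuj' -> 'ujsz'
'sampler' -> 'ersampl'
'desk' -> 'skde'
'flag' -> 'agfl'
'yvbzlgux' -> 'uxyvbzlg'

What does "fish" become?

Each output is the input with this applied: move the last 2 characters to the front (rotate right by 2).
Doing the same to "fish": "shfi".

shfi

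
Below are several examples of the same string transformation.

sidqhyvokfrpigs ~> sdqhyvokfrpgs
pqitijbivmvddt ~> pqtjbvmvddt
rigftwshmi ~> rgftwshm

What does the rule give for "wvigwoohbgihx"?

The rule is to remove every "i".
Applying that to "wvigwoohbgihx" gives "wvgwoohbghx".

wvgwoohbghx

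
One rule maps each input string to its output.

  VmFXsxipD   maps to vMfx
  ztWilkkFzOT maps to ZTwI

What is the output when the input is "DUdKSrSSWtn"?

duDk

In each case the input is transformed by: flip the case of every letter, then keep only the first 4 characters.
Starting from "DUdKSrSSWtn": after the first operation, "duDksRsswTN"; after the second, "duDk".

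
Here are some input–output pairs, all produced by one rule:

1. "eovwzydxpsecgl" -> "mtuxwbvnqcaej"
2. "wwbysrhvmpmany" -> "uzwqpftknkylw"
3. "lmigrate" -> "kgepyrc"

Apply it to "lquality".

osyjgrw

Each output is the input with this applied: shift every letter 2 places backward in the alphabet (wrapping around), then delete the first character.
Applying both steps to "lquality": "josyjgrw", then "osyjgrw".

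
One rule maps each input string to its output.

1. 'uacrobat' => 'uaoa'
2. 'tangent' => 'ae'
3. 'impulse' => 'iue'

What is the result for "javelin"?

aei

Looking at the pairs, the operation is to keep only the vowels.
Doing the same to "javelin": "aei".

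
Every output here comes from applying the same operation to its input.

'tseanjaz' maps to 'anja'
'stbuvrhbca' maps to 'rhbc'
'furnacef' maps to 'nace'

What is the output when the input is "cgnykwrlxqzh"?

Looking at the pairs, the operation is to move the last character to the front, then keep only the last 4 characters.
Applying that to "cgnykwrlxqzh" gives "lxqz".

lxqz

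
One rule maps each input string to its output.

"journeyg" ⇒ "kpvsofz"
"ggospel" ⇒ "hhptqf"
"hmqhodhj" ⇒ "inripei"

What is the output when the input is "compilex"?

The transformation: shift every letter 1 place forward in the alphabet (wrapping around), then delete the last character.
So "compilex" becomes "dpnqjmf".

dpnqjmf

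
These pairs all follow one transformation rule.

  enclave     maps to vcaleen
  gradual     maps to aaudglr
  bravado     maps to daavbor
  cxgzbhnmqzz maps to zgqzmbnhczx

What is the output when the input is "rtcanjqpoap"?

acoapnqjrpt

Looking at the pairs, the operation is to take characters alternately from the front and the back (1st, last, 2nd, 2nd-last, ...), then move the first 3 characters to the end (rotate left by 3).
For "rtcanjqpoap", step one produces "rptacoapnqj"; step two turns that into "acoapnqjrpt".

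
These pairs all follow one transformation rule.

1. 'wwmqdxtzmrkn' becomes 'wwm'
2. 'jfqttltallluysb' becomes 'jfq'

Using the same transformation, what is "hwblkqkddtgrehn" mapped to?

hwb

What's happening: keep only the first 3 characters.
Applying that to "hwblkqkddtgrehn" gives "hwb".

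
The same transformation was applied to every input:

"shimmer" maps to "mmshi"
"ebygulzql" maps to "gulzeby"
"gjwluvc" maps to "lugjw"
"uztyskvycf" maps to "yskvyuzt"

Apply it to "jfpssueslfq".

ssuesljfp

Rule — delete the last 2 characters, then move the first 3 characters to the end (rotate left by 3).
For "jfpssueslfq", step one produces "jfpssuesl"; step two turns that into "ssuesljfp".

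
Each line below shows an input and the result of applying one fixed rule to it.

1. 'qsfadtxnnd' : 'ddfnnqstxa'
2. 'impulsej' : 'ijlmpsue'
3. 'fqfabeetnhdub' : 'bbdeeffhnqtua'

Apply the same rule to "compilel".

eillmopc

The transformation: sort the characters into alphabetical order, then move the first character to the end.
Starting from "compilel": after the first operation, "ceillmop"; after the second, "eillmopc".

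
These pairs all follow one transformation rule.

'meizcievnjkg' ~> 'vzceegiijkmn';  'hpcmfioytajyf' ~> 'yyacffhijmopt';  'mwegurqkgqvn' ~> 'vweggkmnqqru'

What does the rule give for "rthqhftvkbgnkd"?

Each output is the input with this applied: sort the characters into alphabetical order, then move the last 2 characters to the front (rotate right by 2).
Applying both steps to "rthqhftvkbgnkd": "bdfghhkknqrttv", then "tvbdfghhkknqrt".

tvbdfghhkknqrt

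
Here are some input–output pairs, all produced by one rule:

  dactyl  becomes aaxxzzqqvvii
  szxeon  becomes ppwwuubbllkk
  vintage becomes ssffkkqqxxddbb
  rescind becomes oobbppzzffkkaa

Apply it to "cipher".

The transformation: shift every letter 3 places backward in the alphabet (wrapping around), then double every character.
Doing the same to "cipher": "zzffmmeebboo".

zzffmmeebboo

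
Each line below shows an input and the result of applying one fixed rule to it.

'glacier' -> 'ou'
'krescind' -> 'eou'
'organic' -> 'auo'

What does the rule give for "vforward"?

ai

The rule is to shift every letter 12 places forward in the alphabet (wrapping around), then keep only the vowels.
On "vforward": the first step gives "hradimdp", and the second then gives "ai".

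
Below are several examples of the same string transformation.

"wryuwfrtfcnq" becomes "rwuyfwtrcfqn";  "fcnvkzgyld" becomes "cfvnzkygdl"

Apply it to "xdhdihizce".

dxdhhiziec

The rule is to swap each adjacent pair of characters (1↔2, 3↔4, ...).
For "xdhdihizce" the result is "dxdhhiziec".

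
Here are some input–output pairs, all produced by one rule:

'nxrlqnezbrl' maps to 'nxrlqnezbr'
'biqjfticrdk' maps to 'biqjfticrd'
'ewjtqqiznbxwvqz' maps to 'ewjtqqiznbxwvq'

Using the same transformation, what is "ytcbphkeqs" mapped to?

The pattern: delete the last character.
Applying that to "ytcbphkeqs" gives "ytcbphkeq".

ytcbphkeq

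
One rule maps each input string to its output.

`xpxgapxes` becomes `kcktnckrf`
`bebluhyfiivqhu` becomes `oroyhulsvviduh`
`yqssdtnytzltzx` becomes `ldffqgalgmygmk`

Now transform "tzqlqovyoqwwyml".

gmdydbilbdjjlzy

Looking at the pairs, the operation is to shift every letter 13 places forward in the alphabet (wrapping around) — i.e. ROT13.
"tzqlqovyoqwwyml" → "gmdydbilbdjjlzy".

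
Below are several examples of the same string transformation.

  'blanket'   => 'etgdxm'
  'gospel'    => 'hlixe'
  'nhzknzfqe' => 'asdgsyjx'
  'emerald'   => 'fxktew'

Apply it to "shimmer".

Looking at the pairs, the operation is to shift every letter 7 places backward in the alphabet (wrapping around), then delete the first character.
Applying that to "shimmer" gives "abffxk".

abffxk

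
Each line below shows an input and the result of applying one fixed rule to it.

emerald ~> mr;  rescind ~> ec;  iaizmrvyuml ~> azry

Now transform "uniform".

In each case the input is transformed by: delete the last 2 characters, then keep every other character starting from the second (positions 2nd, 4th, 6th, ...).
Applying both steps to "uniform": "unifo", then "nf".

nf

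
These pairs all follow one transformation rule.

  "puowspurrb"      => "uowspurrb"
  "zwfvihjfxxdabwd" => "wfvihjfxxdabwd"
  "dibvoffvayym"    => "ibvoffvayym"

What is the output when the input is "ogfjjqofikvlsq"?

In each case the input is transformed by: delete the first character.
Doing the same to "ogfjjqofikvlsq": "gfjjqofikvlsq".

gfjjqofikvlsq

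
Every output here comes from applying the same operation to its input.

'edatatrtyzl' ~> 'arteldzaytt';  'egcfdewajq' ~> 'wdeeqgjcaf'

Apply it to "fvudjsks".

Rule — take characters alternately from the front and the back (1st, last, 2nd, 2nd-last, ...), then move the last 3 characters to the front (rotate right by 3).
For "fvudjsks" the result is "sdjfsvku".

sdjfsvku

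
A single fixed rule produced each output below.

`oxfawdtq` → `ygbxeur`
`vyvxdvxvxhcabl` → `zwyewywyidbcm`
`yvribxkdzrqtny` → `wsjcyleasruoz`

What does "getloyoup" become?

Each output is the input with this applied: delete the first character, then shift every letter 1 place forward in the alphabet (wrapping around).
For "getloyoup", step one produces "etloyoup"; step two turns that into "fumpzpvq".

fumpzpvq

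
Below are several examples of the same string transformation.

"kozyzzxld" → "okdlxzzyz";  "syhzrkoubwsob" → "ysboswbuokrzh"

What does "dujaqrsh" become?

Each output is the input with this applied: reverse the string, then move the last 2 characters to the front (rotate right by 2).
Starting from "dujaqrsh": after the first operation, "hsrqajud"; after the second, "udhsrqaj".

udhsrqaj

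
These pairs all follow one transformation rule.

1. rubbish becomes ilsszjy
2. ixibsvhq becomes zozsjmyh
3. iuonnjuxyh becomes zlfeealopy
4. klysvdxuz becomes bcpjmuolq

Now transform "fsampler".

Each output is the input with this applied: shift every letter 9 places backward in the alphabet (wrapping around).
On "fsampler" that produces "wjrdgcvi".

wjrdgcvi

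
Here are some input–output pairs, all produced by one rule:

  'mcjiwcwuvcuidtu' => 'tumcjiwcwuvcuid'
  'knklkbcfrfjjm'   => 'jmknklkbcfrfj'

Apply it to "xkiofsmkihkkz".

What's happening: move the last 2 characters to the front (rotate right by 2).
For "xkiofsmkihkkz" the result is "kzxkiofsmkihk".

kzxkiofsmkihk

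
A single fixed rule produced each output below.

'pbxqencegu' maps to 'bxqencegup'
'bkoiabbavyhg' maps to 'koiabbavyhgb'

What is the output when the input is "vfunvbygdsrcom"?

What's happening: move the first character to the end.
For "vfunvbygdsrcom" the result is "funvbygdsrcomv".

funvbygdsrcomv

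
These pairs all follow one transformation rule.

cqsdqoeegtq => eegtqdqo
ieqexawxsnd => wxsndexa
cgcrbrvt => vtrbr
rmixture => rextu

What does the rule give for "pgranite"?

teani

What's happening: delete the first 3 characters, then move the first 3 characters to the end (rotate left by 3).
For "pgranite", step one produces "anite"; step two turns that into "teani".
(Check on "rmixture": → "xture" → "rextu" ✓)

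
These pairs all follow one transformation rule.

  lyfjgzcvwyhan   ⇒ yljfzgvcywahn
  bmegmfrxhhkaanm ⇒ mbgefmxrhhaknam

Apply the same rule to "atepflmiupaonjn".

Looking at the pairs, the operation is to swap each adjacent pair of characters (1↔2, 3↔4, ...).
Doing the same to "atepflmiupaonjn": "tapelfimpuoajnn".

tapelfimpuoajnn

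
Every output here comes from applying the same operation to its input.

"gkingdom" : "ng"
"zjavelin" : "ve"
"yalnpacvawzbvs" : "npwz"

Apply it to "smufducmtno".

Each output is the input with this applied: swap each adjacent pair of characters (1↔2, 3↔4, ...), then keep one character in every 3, starting at position 3 (positions 3rd, 6th, 9th, ...).
On "smufducmtno": the first step gives "msfuudmcnto", and the second then gives "fdn".

fdn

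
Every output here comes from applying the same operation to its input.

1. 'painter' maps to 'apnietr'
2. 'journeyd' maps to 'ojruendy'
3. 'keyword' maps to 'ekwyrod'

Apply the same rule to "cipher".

ichpre

The pattern: swap each adjacent pair of characters (1↔2, 3↔4, ...).
"cipher" → "ichpre".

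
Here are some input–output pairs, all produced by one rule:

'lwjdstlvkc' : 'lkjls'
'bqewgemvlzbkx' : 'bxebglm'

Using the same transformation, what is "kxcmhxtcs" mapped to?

kscth

In each case the input is transformed by: keep every other character starting from the first (positions 1st, 3rd, 5th, ...), then take characters alternately from the front and the back (1st, last, 2nd, 2nd-last, ...).
Starting from "kxcmhxtcs": after the first operation, "kchts"; after the second, "kscth".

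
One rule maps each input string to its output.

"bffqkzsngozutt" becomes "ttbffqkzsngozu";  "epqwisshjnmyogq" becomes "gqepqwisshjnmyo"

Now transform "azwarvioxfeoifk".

The rule is to move the last 2 characters to the front (rotate right by 2).
For "azwarvioxfeoifk" the result is "fkazwarvioxfeoi".

fkazwarvioxfeoi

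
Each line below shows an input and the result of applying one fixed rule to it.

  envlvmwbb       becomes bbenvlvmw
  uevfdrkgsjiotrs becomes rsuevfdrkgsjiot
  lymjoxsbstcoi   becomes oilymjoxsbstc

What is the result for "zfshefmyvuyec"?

The pattern: move the last 2 characters to the front (rotate right by 2).
So "zfshefmyvuyec" becomes "eczfshefmyvuy".

eczfshefmyvuy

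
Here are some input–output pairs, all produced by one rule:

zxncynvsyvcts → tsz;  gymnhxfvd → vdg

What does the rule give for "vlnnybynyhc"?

Rule — move the first character to the end, then keep only the last 3 characters.
Starting from "vlnnybynyhc": after the first operation, "lnnybynyhcv"; after the second, "hcv".
(Check on "zxncynvsyvcts": → "xncynvsyvctsz" → "tsz" ✓)

hcv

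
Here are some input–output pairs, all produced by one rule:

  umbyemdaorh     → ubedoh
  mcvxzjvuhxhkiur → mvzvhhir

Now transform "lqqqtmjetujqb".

lqtjtjb

In each case the input is transformed by: keep every other character starting from the first (positions 1st, 3rd, 5th, ...).
On "lqqqtmjetujqb" that produces "lqtjtjb".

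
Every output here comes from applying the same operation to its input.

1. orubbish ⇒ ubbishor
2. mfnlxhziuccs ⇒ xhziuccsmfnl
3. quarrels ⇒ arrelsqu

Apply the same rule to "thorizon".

Looking at the pairs, the operation is to move the last 2 characters to the front (rotate right by 2), then swap the front and back halves of the string.
Working it through for "thorizon": intermediate "onthoriz", final "orizonth".

orizonth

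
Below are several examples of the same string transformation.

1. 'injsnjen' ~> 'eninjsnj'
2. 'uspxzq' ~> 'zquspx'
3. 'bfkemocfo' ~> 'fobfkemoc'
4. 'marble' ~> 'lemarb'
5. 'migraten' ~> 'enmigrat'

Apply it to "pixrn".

rnpix

Each output is the input with this applied: move the last 2 characters to the front (rotate right by 2).
Doing the same to "pixrn": "rnpix".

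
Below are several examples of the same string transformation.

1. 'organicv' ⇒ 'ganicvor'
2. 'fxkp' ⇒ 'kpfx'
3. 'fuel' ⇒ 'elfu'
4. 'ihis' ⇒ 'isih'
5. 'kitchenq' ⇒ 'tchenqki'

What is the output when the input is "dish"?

In each case the input is transformed by: move the first 2 characters to the end (rotate left by 2).
On "dish" that produces "shdi".

shdi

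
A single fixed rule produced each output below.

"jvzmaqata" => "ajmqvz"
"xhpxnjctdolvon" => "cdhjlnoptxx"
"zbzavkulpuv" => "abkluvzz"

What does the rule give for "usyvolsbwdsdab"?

Looking at the pairs, the operation is to delete the last 3 characters, then sort the characters into alphabetical order.
"usyvolsbwdsdab" → "bdlosssuvwy".

bdlosssuvwy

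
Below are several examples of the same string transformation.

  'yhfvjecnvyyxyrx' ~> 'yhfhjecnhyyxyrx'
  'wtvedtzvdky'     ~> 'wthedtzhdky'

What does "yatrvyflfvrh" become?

The transformation: replace every "v" with "h".
Doing the same to "yatrvyflfvrh": "yatrhyflfhrh".

yatrhyflfhrh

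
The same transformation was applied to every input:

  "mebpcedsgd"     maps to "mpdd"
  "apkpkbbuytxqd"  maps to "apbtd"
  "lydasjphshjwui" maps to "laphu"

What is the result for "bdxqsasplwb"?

Looking at the pairs, the operation is to keep one character in every 3, starting at position 1 (positions 1st, 4th, 7th, ...).
Applying that to "bdxqsasplwb" gives "bqsw".

bqsw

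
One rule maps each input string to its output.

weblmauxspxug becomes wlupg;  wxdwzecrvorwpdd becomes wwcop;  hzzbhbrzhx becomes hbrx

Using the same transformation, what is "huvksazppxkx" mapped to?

hkzx

The transformation: keep one character in every 3, starting at position 1 (positions 1st, 4th, 7th, ...).
For "huvksazppxkx" the result is "hkzx".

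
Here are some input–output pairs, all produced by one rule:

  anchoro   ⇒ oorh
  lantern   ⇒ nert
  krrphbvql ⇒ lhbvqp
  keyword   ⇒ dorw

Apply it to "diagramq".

In each case the input is transformed by: delete the first 3 characters, then swap the first and last characters.
"diagramq" → "gramq" → "qramg".

qramg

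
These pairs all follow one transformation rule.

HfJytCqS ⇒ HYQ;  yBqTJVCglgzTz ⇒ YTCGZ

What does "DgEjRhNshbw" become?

Each output is the input with this applied: keep one character in every 3, starting at position 1 (positions 1st, 4th, 7th, ...), then convert every letter to uppercase.
Working it through for "DgEjRhNshbw": intermediate "DjNb", final "DJNB".
(Check on "yBqTJVCglgzTz": → "yTCgz" → "YTCGZ" ✓)

DJNB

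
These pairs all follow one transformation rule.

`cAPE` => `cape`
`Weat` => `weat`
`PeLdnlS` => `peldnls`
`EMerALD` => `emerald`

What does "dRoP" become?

The rule is to convert every letter to lowercase.
For "dRoP" the result is "drop".

drop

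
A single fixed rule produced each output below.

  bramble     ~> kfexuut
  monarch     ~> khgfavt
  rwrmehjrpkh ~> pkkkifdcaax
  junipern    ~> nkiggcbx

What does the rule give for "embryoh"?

rkhfaxu

Rule — sort the characters into reverse alphabetical order, then shift every letter 7 places backward in the alphabet (wrapping around).
Applying both steps to "embryoh": "yromheb", then "rkhfaxu".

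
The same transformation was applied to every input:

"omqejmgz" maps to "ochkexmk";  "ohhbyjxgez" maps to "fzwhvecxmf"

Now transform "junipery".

lgncpwhs

In each case the input is transformed by: move the first 2 characters to the end (rotate left by 2), then shift every letter 2 places backward in the alphabet (wrapping around).
On "junipery" that produces "lgncpwhs".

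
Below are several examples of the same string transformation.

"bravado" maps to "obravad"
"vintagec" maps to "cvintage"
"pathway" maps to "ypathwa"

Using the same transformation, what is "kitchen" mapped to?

nkitche

Looking at the pairs, the operation is to move the last character to the front.
Applying that to "kitchen" gives "nkitche".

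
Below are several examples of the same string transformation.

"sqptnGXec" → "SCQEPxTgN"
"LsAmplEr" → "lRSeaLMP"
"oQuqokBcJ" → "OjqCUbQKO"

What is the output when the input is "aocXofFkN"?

AnOKCfxFO

The pattern: take characters alternately from the front and the back (1st, last, 2nd, 2nd-last, ...), then flip the case of every letter.
Starting from "aocXofFkN": after the first operation, "aNokcFXfo"; after the second, "AnOKCfxFO".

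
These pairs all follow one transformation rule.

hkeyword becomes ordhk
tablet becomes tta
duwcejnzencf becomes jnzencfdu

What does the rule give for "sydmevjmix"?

Looking at the pairs, the operation is to move the first 2 characters to the end (rotate left by 2), then delete the first 3 characters.
For "sydmevjmix", step one produces "dmevjmixsy"; step two turns that into "vjmixsy".

vjmixsy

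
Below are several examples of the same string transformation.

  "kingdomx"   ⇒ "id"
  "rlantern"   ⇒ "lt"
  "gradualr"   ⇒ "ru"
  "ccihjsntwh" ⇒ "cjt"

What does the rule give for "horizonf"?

oz

The pattern: delete the last character, then keep one character in every 3, starting at position 2 (positions 2nd, 5th, 8th, ...).
"horizonf" → "oz".
(Check on "ccihjsntwh": → "ccihjsntw" → "cjt" ✓)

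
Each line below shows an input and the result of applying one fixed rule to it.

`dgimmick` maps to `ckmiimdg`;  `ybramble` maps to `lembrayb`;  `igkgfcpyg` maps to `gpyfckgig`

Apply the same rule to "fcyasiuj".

Each output is the input with this applied: swap each adjacent pair of characters (1↔2, 3↔4, ...), then reverse the string.
Applying both steps to "fcyasiuj": "cfayisju", then "ujsiyafc".

ujsiyafc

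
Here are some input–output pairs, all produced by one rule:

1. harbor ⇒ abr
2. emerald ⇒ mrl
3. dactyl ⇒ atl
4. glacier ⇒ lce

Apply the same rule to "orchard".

rhr

What's happening: keep every other character starting from the second (positions 2nd, 4th, 6th, ...).
On "orchard" that produces "rhr".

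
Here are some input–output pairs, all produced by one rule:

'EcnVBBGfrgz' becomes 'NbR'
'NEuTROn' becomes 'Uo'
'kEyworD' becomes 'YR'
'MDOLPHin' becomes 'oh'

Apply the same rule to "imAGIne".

What's happening: flip the case of every letter, then keep one character in every 3, starting at position 3 (positions 3rd, 6th, 9th, ...).
Applying both steps to "imAGIne": "IMagiNE", then "aN".
(Check on "kEyworD": → "KeYWORd" → "YR" ✓)

aN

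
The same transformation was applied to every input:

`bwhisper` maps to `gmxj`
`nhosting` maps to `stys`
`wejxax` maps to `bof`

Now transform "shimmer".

In each case the input is transformed by: shift every letter 5 places forward in the alphabet (wrapping around), then keep every other character starting from the first (positions 1st, 3rd, 5th, ...).
For "shimmer", step one produces "xmnrrjw"; step two turns that into "xnrw".

xnrw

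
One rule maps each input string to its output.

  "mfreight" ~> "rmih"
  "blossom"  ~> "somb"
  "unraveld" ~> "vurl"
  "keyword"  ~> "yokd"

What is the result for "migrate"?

mgea

The rule is to keep every other character starting from the first (positions 1st, 3rd, 5th, ...), then sort the characters into reverse alphabetical order.
Applying both steps to "migrate": "mgae", then "mgea".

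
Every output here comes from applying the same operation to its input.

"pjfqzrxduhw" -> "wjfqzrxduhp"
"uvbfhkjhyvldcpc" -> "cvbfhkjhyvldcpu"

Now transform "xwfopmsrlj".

The rule is to swap the first and last characters.
Doing the same to "xwfopmsrlj": "jwfopmsrlx".

jwfopmsrlx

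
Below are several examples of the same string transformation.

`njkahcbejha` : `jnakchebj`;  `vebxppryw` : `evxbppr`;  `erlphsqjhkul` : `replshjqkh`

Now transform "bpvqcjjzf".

pbqvjcj

The pattern: delete the last 2 characters, then swap each adjacent pair of characters (1↔2, 3↔4, ...).
For "bpvqcjjzf", step one produces "bpvqcjj"; step two turns that into "pbqvjcj".
(Check on "njkahcbejha": → "njkahcbej" → "jnakchebj" ✓)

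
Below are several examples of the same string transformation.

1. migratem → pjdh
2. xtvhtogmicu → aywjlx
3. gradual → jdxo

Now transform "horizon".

kucq

The transformation: shift every letter 3 places forward in the alphabet (wrapping around), then keep every other character starting from the first (positions 1st, 3rd, 5th, ...).
"horizon" → "krulcrq" → "kucq".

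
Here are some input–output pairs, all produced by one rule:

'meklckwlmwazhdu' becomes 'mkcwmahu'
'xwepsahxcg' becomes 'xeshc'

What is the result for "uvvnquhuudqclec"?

Looking at the pairs, the operation is to keep every other character starting from the first (positions 1st, 3rd, 5th, ...).
For "uvvnquhuudqclec" the result is "uvqhuqlc".

uvqhuqlc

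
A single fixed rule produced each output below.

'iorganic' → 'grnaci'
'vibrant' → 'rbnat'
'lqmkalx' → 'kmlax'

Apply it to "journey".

rueny

In each case the input is transformed by: swap each adjacent pair of characters (1↔2, 3↔4, ...), then delete the first 2 characters.
Starting from "journey": after the first operation, "ojrueny"; after the second, "rueny".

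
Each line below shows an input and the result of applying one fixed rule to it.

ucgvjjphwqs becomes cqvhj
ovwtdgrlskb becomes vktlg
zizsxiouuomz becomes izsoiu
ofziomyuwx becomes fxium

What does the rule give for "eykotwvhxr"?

yrohw

Looking at the pairs, the operation is to keep every other character starting from the second (positions 2nd, 4th, 6th, ...), then take characters alternately from the front and the back (1st, last, 2nd, 2nd-last, ...).
"eykotwvhxr" → "yowhr" → "yrohw".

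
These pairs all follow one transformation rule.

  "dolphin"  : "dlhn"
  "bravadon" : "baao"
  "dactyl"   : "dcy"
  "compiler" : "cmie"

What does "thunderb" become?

tudr

Rule — keep every other character starting from the first (positions 1st, 3rd, 5th, ...).
So "thunderb" becomes "tudr".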